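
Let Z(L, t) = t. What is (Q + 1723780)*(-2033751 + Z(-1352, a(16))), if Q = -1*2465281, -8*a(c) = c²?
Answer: 1508052128283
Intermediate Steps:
a(c) = -c²/8
Q = -2465281
(Q + 1723780)*(-2033751 + Z(-1352, a(16))) = (-2465281 + 1723780)*(-2033751 - ⅛*16²) = -741501*(-2033751 - ⅛*256) = -741501*(-2033751 - 32) = -741501*(-2033783) = 1508052128283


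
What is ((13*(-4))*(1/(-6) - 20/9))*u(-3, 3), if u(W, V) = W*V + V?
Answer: -2236/3 ≈ -745.33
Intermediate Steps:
u(W, V) = V + V*W (u(W, V) = V*W + V = V + V*W)
((13*(-4))*(1/(-6) - 20/9))*u(-3, 3) = ((13*(-4))*(1/(-6) - 20/9))*(3*(1 - 3)) = (-52*(1*(-1/6) - 20*1/9))*(3*(-2)) = -52*(-1/6 - 20/9)*(-6) = -52*(-43/18)*(-6) = (1118/9)*(-6) = -2236/3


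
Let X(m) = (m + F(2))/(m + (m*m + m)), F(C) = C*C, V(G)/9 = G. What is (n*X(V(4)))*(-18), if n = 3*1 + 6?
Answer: -90/19 ≈ -4.7368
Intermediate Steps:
n = 9 (n = 3 + 6 = 9)
V(G) = 9*G
F(C) = C²
X(m) = (4 + m)/(m² + 2*m) (X(m) = (m + 2²)/(m + (m*m + m)) = (m + 4)/(m + (m² + m)) = (4 + m)/(m + (m + m²)) = (4 + m)/(m² + 2*m))
(n*X(V(4)))*(-18) = (9*((4 + 9*4)/(((9*4))*(2 + 9*4))))*(-18) = (9*((4 + 36)/(36*(2 + 36))))*(-18) = (9*((1/36)*40/38))*(-18) = (9*((1/36)*(1/38)*40))*(-18) = (9*(5/171))*(-18) = (5/19)*(-18) = -90/19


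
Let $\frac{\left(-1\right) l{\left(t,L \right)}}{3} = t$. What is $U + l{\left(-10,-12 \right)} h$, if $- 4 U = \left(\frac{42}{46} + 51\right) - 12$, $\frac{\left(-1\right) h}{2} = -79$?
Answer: $\frac{217581}{46} \approx 4730.0$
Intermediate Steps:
$h = 158$ ($h = \left(-2\right) \left(-79\right) = 158$)
$l{\left(t,L \right)} = - 3 t$
$U = - \frac{459}{46}$ ($U = - \frac{\left(\frac{42}{46} + 51\right) - 12}{4} = - \frac{\left(42 \cdot \frac{1}{46} + 51\right) - 12}{4} = - \frac{\left(\frac{21}{23} + 51\right) - 12}{4} = - \frac{\frac{1194}{23} - 12}{4} = \left(- \frac{1}{4}\right) \frac{918}{23} = - \frac{459}{46} \approx -9.9783$)
$U + l{\left(-10,-12 \right)} h = - \frac{459}{46} + \left(-3\right) \left(-10\right) 158 = - \frac{459}{46} + 30 \cdot 158 = - \frac{459}{46} + 4740 = \frac{217581}{46}$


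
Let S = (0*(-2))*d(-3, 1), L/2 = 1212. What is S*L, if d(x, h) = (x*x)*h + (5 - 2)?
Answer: 0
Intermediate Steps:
d(x, h) = 3 + h*x² (d(x, h) = x²*h + 3 = h*x² + 3 = 3 + h*x²)
L = 2424 (L = 2*1212 = 2424)
S = 0 (S = (0*(-2))*(3 + 1*(-3)²) = 0*(3 + 1*9) = 0*(3 + 9) = 0*12 = 0)
S*L = 0*2424 = 0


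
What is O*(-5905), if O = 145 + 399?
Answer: -3212320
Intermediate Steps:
O = 544
O*(-5905) = 544*(-5905) = -3212320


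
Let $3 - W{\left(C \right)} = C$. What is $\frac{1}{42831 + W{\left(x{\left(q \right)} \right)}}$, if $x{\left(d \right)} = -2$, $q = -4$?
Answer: $\frac{1}{42836} \approx 2.3345 \cdot 10^{-5}$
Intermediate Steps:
$W{\left(C \right)} = 3 - C$
$\frac{1}{42831 + W{\left(x{\left(q \right)} \right)}} = \frac{1}{42831 + \left(3 - -2\right)} = \frac{1}{42831 + \left(3 + 2\right)} = \frac{1}{42831 + 5} = \frac{1}{42836}$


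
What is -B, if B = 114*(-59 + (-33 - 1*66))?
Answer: 18012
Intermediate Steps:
B = -18012 (B = 114*(-59 + (-33 - 66)) = 114*(-59 - 99) = 114*(-158) = -18012)
-B = -1*(-18012) = 18012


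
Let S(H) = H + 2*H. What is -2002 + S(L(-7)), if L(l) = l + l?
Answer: -2044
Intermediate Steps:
L(l) = 2*l
S(H) = 3*H
-2002 + S(L(-7)) = -2002 + 3*(2*(-7)) = -2002 + 3*(-14) = -2002 - 42 = -2044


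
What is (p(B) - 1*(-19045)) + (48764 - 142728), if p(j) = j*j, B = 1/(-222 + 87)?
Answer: -1365398774/18225 ≈ -74919.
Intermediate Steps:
B = -1/135 (B = 1/(-135) = -1/135 ≈ -0.0074074)
p(j) = j²
(p(B) - 1*(-19045)) + (48764 - 142728) = ((-1/135)² - 1*(-19045)) + (48764 - 142728) = (1/18225 + 19045) - 93964 = 347095126/18225 - 93964 = -1365398774/18225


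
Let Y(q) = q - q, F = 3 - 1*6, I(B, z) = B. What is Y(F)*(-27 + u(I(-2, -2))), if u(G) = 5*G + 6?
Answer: 0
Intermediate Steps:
u(G) = 6 + 5*G
F = -3 (F = 3 - 6 = -3)
Y(q) = 0
Y(F)*(-27 + u(I(-2, -2))) = 0*(-27 + (6 + 5*(-2))) = 0*(-27 + (6 - 10)) = 0*(-27 - 4) = 0*(-31) = 0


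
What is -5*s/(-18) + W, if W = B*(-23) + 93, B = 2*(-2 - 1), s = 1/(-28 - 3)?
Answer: 128893/558 ≈ 230.99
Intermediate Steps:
s = -1/31 (s = 1/(-31) = -1/31 ≈ -0.032258)
B = -6 (B = 2*(-3) = -6)
W = 231 (W = -6*(-23) + 93 = 138 + 93 = 231)
-5*s/(-18) + W = -5*(-1/31)/(-18) + 231 = (5/31)*(-1/18) + 231 = -5/558 + 231 = 128893/558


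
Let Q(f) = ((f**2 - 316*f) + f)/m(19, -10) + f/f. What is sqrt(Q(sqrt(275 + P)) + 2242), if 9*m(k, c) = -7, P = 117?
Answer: sqrt(1739 + 5670*sqrt(2)) ≈ 98.781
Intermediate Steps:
m(k, c) = -7/9 (m(k, c) = (1/9)*(-7) = -7/9)
Q(f) = 1 + 405*f - 9*f**2/7 (Q(f) = ((f**2 - 316*f) + f)/(-7/9) + f/f = (f**2 - 315*f)*(-9/7) + 1 = (405*f - 9*f**2/7) + 1 = 1 + 405*f - 9*f**2/7)
sqrt(Q(sqrt(275 + P)) + 2242) = sqrt((1 + 405*sqrt(275 + 117) - 9*(sqrt(275 + 117))**2/7) + 2242) = sqrt((1 + 405*sqrt(392) - 9*(sqrt(392))**2/7) + 2242) = sqrt((1 + 405*(14*sqrt(2)) - 9*(14*sqrt(2))**2/7) + 2242) = sqrt((1 + 5670*sqrt(2) - 9/7*392) + 2242) = sqrt((1 + 5670*sqrt(2) - 504) + 2242) = sqrt((-503 + 5670*sqrt(2)) + 2242) = sqrt(1739 + 5670*sqrt(2))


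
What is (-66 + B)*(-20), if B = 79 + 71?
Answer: -1680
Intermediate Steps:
B = 150
(-66 + B)*(-20) = (-66 + 150)*(-20) = 84*(-20) = -1680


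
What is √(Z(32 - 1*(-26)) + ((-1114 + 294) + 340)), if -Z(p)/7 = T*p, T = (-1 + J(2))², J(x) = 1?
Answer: 4*I*√30 ≈ 21.909*I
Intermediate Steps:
T = 0 (T = (-1 + 1)² = 0² = 0)
Z(p) = 0 (Z(p) = -0*p = -7*0 = 0)
√(Z(32 - 1*(-26)) + ((-1114 + 294) + 340)) = √(0 + ((-1114 + 294) + 340)) = √(0 + (-820 + 340)) = √(0 - 480) = √(-480) = 4*I*√30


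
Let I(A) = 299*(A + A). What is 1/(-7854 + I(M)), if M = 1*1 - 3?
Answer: -1/9050 ≈ -0.00011050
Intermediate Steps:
M = -2 (M = 1 - 3 = -2)
I(A) = 598*A (I(A) = 299*(2*A) = 598*A)
1/(-7854 + I(M)) = 1/(-7854 + 598*(-2)) = 1/(-7854 - 1196) = 1/(-9050) = -1/9050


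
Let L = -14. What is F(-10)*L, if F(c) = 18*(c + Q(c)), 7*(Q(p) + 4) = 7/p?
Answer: 17766/5 ≈ 3553.2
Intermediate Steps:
Q(p) = -4 + 1/p (Q(p) = -4 + (7/p)/7 = -4 + 1/p)
F(c) = -72 + 18*c + 18/c (F(c) = 18*(c + (-4 + 1/c)) = 18*(-4 + c + 1/c) = -72 + 18*c + 18/c)
F(-10)*L = (-72 + 18*(-10) + 18/(-10))*(-14) = (-72 - 180 + 18*(-⅒))*(-14) = (-72 - 180 - 9/5)*(-14) = -1269/5*(-14) = 17766/5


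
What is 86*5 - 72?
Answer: 358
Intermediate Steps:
86*5 - 72 = 430 - 72 = 358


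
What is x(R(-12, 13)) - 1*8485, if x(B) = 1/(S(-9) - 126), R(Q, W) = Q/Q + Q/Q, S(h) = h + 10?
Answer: -1060626/125 ≈ -8485.0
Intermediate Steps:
S(h) = 10 + h
R(Q, W) = 2 (R(Q, W) = 1 + 1 = 2)
x(B) = -1/125 (x(B) = 1/((10 - 9) - 126) = 1/(1 - 126) = 1/(-125) = -1/125)
x(R(-12, 13)) - 1*8485 = -1/125 - 1*8485 = -1/125 - 8485 = -1060626/125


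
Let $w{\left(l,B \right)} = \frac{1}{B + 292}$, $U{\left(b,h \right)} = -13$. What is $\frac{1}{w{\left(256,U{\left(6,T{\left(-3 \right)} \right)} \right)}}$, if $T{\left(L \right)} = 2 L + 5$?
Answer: $279$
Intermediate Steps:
$T{\left(L \right)} = 5 + 2 L$
$w{\left(l,B \right)} = \frac{1}{292 + B}$
$\frac{1}{w{\left(256,U{\left(6,T{\left(-3 \right)} \right)} \right)}} = \frac{1}{\frac{1}{292 - 13}} = \frac{1}{\frac{1}{279}} = 279$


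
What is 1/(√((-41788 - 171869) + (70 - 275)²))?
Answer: -I*√10727/42908 ≈ -0.0024138*I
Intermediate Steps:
1/(√((-41788 - 171869) + (70 - 275)²)) = 1/(√(-213657 + (-205)²)) = 1/(√(-213657 + 42025)) = 1/(√(-171632)) = 1/(4*I*√10727) = -I*√10727/42908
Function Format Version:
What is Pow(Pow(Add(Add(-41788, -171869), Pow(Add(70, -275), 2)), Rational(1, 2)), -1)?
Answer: Mul(Rational(-1, 42908), I, Pow(10727, Rational(1, 2))) ≈ Mul(-0.0024138, I)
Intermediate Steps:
Pow(Pow(Add(Add(-41788, -171869), Pow(Add(70, -275), 2)), Rational(1, 2)), -1) = Pow(Pow(Add(-213657, Pow(-205, 2)), Rational(1, 2)), -1) = Pow(Pow(Add(-213657, 42025), Rational(1, 2)), -1) = Pow(Pow(-171632, Rational(1, 2)), -1) = Pow(Mul(4, I, Pow(10727, Rational(1, 2))), -1) = Mul(Rational(-1, 42908), I, Pow(10727, Rational(1, 2)))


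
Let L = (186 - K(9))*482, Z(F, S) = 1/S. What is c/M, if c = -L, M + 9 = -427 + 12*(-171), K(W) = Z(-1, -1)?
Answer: 45067/1244 ≈ 36.227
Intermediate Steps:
K(W) = -1 (K(W) = 1/(-1) = -1)
M = -2488 (M = -9 + (-427 + 12*(-171)) = -9 + (-427 - 2052) = -9 - 2479 = -2488)
L = 90134 (L = (186 - 1*(-1))*482 = (186 + 1)*482 = 187*482 = 90134)
c = -90134 (c = -1*90134 = -90134)
c/M = -90134/(-2488) = -90134*(-1/2488) = 45067/1244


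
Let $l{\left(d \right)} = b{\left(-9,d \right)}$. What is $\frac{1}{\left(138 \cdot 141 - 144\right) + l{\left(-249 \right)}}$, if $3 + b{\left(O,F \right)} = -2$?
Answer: $\frac{1}{19309} \approx 5.1789 \cdot 10^{-5}$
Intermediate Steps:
$b{\left(O,F \right)} = -5$ ($b{\left(O,F \right)} = -3 - 2 = -5$)
$l{\left(d \right)} = -5$
$\frac{1}{\left(138 \cdot 141 - 144\right) + l{\left(-249 \right)}} = \frac{1}{\left(138 \cdot 141 - 144\right) - 5} = \frac{1}{\left(19458 - 144\right) - 5} = \frac{1}{19314 - 5} = \frac{1}{19309}$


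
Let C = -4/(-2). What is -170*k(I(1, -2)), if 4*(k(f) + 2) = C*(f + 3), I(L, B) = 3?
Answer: -170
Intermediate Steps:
C = 2 (C = -4*(-½) = 2)
k(f) = -½ + f/2 (k(f) = -2 + (2*(f + 3))/4 = -2 + (2*(3 + f))/4 = -2 + (6 + 2*f)/4 = -2 + (3/2 + f/2) = -½ + f/2)
-170*k(I(1, -2)) = -170*(-½ + (½)*3) = -170*(-½ + 3/2) = -170*1 = -170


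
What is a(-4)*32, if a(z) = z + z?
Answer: -256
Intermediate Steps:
a(z) = 2*z
a(-4)*32 = (2*(-4))*32 = -8*32 = -256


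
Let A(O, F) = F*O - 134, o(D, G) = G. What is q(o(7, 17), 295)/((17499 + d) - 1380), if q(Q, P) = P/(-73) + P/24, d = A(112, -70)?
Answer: 2891/2854008 ≈ 0.0010130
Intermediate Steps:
A(O, F) = -134 + F*O
d = -7974 (d = -134 - 70*112 = -134 - 7840 = -7974)
q(Q, P) = 49*P/1752 (q(Q, P) = P*(-1/73) + P*(1/24) = -P/73 + P/24 = 49*P/1752)
q(o(7, 17), 295)/((17499 + d) - 1380) = ((49/1752)*295)/((17499 - 7974) - 1380) = 14455/(1752*(9525 - 1380)) = (14455/1752)/8145 = (14455/1752)*(1/8145) = 2891/2854008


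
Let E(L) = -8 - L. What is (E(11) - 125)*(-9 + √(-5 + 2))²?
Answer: -11232 + 2592*I*√3 ≈ -11232.0 + 4489.5*I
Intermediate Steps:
(E(11) - 125)*(-9 + √(-5 + 2))² = ((-8 - 1*11) - 125)*(-9 + √(-5 + 2))² = ((-8 - 11) - 125)*(-9 + √(-3))² = (-19 - 125)*(-9 + I*√3)² = -144*(-9 + I*√3)²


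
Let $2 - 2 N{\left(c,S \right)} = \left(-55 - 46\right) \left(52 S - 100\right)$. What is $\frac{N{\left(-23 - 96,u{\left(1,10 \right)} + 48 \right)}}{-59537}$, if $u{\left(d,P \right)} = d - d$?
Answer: $- \frac{120999}{59537} \approx -2.0323$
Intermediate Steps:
$u{\left(d,P \right)} = 0$
$N{\left(c,S \right)} = -5049 + 2626 S$ ($N{\left(c,S \right)} = 1 - \frac{\left(-55 - 46\right) \left(52 S - 100\right)}{2} = 1 - \frac{\left(-101\right) \left(-100 + 52 S\right)}{2} = 1 - \frac{10100 - 5252 S}{2} = 1 + \left(-5050 + 2626 S\right) = -5049 + 2626 S$)
$\frac{N{\left(-23 - 96,u{\left(1,10 \right)} + 48 \right)}}{-59537} = \frac{-5049 + 2626 \left(0 + 48\right)}{-59537} = \left(-5049 + 2626 \cdot 48\right) \left(- \frac{1}{59537}\right) = \left(-5049 + 126048\right) \left(- \frac{1}{59537}\right) = 120999 \left(- \frac{1}{59537}\right) = - \frac{120999}{59537}$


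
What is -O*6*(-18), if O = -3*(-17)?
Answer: 5508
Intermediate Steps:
O = 51
-O*6*(-18) = -51*6*(-18) = -306*(-18) = -1*(-5508) = 5508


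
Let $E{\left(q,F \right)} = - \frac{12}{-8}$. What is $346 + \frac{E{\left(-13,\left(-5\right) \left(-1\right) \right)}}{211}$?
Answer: $\frac{146015}{422} \approx 346.01$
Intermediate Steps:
$E{\left(q,F \right)} = \frac{3}{2}$ ($E{\left(q,F \right)} = \left(-12\right) \left(- \frac{1}{8}\right) = \frac{3}{2}$)
$346 + \frac{E{\left(-13,\left(-5\right) \left(-1\right) \right)}}{211} = 346 + \frac{3}{2 \cdot 211} = 346 + \frac{3}{2} \cdot \frac{1}{211} = 346 + \frac{3}{422} = \frac{146015}{422}$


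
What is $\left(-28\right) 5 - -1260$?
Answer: $1120$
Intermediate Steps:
$\left(-28\right) 5 - -1260 = -140 + 1260 = 1120$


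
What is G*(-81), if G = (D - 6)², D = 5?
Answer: -81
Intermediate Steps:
G = 1 (G = (5 - 6)² = (-1)² = 1)
G*(-81) = 1*(-81) = -81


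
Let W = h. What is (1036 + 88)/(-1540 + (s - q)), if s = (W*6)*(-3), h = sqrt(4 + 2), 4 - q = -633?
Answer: -2446948/4737385 + 20232*sqrt(6)/4737385 ≈ -0.50606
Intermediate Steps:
q = 637 (q = 4 - 1*(-633) = 4 + 633 = 637)
h = sqrt(6) ≈ 2.4495
W = sqrt(6) ≈ 2.4495
s = -18*sqrt(6) (s = (sqrt(6)*6)*(-3) = (6*sqrt(6))*(-3) = -18*sqrt(6) ≈ -44.091)
(1036 + 88)/(-1540 + (s - q)) = (1036 + 88)/(-1540 + (-18*sqrt(6) - 1*637)) = 1124/(-1540 + (-18*sqrt(6) - 637)) = 1124/(-1540 + (-637 - 18*sqrt(6))) = 1124/(-2177 - 18*sqrt(6))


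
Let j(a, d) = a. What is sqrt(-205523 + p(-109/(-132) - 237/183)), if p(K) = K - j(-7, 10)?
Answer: I*sqrt(3331149863943)/4026 ≈ 453.34*I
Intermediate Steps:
p(K) = 7 + K (p(K) = K - 1*(-7) = K + 7 = 7 + K)
sqrt(-205523 + p(-109/(-132) - 237/183)) = sqrt(-205523 + (7 + (-109/(-132) - 237/183))) = sqrt(-205523 + (7 + (-109*(-1/132) - 237*1/183))) = sqrt(-205523 + (7 + (109/132 - 79/61))) = sqrt(-205523 + (7 - 3779/8052)) = sqrt(-205523 + 52585/8052) = sqrt(-1654818611/8052) = I*sqrt(3331149863943)/4026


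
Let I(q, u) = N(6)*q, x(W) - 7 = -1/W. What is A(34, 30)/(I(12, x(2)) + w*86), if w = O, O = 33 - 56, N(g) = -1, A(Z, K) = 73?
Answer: -73/1990 ≈ -0.036683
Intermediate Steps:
x(W) = 7 - 1/W
O = -23
I(q, u) = -q
w = -23
A(34, 30)/(I(12, x(2)) + w*86) = 73/(-1*12 - 23*86) = 73/(-12 - 1978) = 73/(-1990) = 73*(-1/1990) = -73/1990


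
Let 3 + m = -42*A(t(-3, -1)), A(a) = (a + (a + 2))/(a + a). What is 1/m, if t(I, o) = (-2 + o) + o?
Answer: -2/69 ≈ -0.028986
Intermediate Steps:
t(I, o) = -2 + 2*o
A(a) = (2 + 2*a)/(2*a) (A(a) = (a + (2 + a))/((2*a)) = (2 + 2*a)*(1/(2*a)) = (2 + 2*a)/(2*a))
m = -69/2 (m = -3 - 42*(1 + (-2 + 2*(-1)))/(-2 + 2*(-1)) = -3 - 42*(1 + (-2 - 2))/(-2 - 2) = -3 - 42*(1 - 4)/(-4) = -3 - (-21)*(-3)/2 = -3 - 42*¾ = -3 - 63/2 = -69/2 ≈ -34.500)
1/m = 1/(-69/2) = -2/69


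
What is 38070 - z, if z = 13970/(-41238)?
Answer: 784972315/20619 ≈ 38070.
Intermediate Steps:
z = -6985/20619 (z = 13970*(-1/41238) = -6985/20619 ≈ -0.33877)
38070 - z = 38070 - 1*(-6985/20619) = 38070 + 6985/20619 = 784972315/20619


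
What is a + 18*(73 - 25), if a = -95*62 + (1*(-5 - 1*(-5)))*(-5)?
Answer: -5026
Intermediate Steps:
a = -5890 (a = -5890 + (1*(-5 + 5))*(-5) = -5890 + (1*0)*(-5) = -5890 + 0*(-5) = -5890 + 0 = -5890)
a + 18*(73 - 25) = -5890 + 18*(73 - 25) = -5890 + 18*48 = -5890 + 864 = -5026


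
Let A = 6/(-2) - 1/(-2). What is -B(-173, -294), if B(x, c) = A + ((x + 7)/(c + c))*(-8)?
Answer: 1399/294 ≈ 4.7585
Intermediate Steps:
A = -5/2 (A = 6*(-½) - 1*(-½) = -3 + ½ = -5/2 ≈ -2.5000)
B(x, c) = -5/2 - 4*(7 + x)/c (B(x, c) = -5/2 + ((x + 7)/(c + c))*(-8) = -5/2 + ((7 + x)/((2*c)))*(-8) = -5/2 + ((7 + x)*(1/(2*c)))*(-8) = -5/2 + ((7 + x)/(2*c))*(-8) = -5/2 - 4*(7 + x)/c)
-B(-173, -294) = -(-56 - 8*(-173) - 5*(-294))/(2*(-294)) = -(-1)*(-56 + 1384 + 1470)/(2*294) = -(-1)*2798/(2*294) = -1*(-1399/294) = 1399/294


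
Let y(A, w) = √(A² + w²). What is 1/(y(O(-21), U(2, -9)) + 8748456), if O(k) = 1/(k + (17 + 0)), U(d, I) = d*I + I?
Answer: 139975296/1224567718131311 - 4*√11665/1224567718131311 ≈ 1.1431e-7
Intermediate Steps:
U(d, I) = I + I*d (U(d, I) = I*d + I = I + I*d)
O(k) = 1/(17 + k) (O(k) = 1/(k + 17) = 1/(17 + k))
1/(y(O(-21), U(2, -9)) + 8748456) = 1/(√((1/(17 - 21))² + (-9*(1 + 2))²) + 8748456) = 1/(√((1/(-4))² + (-9*3)²) + 8748456) = 1/(√((-¼)² + (-27)²) + 8748456) = 1/(√(1/16 + 729) + 8748456) = 1/(√(11665/16) + 8748456) = 1/(√11665/4 + 8748456) = 1/(8748456 + √11665/4)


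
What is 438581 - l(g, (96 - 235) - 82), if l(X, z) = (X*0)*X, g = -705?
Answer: 438581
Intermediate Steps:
l(X, z) = 0 (l(X, z) = 0*X = 0)
438581 - l(g, (96 - 235) - 82) = 438581 - 1*0 = 438581 + 0 = 438581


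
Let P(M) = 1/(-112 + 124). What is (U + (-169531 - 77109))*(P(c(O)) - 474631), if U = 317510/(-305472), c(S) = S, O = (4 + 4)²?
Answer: 214557660323993945/1832832 ≈ 1.1706e+11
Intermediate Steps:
O = 64 (O = 8² = 64)
P(M) = 1/12
U = -158755/152736 (U = 317510*(-1/305472) = -158755/152736 ≈ -1.0394)
(U + (-169531 - 77109))*(P(c(O)) - 474631) = (-158755/152736 + (-169531 - 77109))*(1/12 - 474631) = (-158755/152736 - 246640)*(-5695571/12) = -37670965795/152736*(-5695571/12) = 214557660323993945/1832832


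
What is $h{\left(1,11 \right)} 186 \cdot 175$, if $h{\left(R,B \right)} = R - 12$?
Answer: $-358050$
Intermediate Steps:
$h{\left(R,B \right)} = -12 + R$ ($h{\left(R,B \right)} = R - 12 = -12 + R$)
$h{\left(1,11 \right)} 186 \cdot 175 = \left(-12 + 1\right) 186 \cdot 175 = \left(-11\right) 186 \cdot 175 = \left(-2046\right) 175 = -358050$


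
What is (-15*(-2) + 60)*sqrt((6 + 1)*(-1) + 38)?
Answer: 90*sqrt(31) ≈ 501.10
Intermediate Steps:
(-15*(-2) + 60)*sqrt((6 + 1)*(-1) + 38) = (30 + 60)*sqrt(7*(-1) + 38) = 90*sqrt(-7 + 38) = 90*sqrt(31)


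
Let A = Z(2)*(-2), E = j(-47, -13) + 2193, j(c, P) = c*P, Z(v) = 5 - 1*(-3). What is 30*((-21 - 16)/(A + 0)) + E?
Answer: 22987/8 ≈ 2873.4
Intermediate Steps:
Z(v) = 8 (Z(v) = 5 + 3 = 8)
j(c, P) = P*c
E = 2804 (E = -13*(-47) + 2193 = 611 + 2193 = 2804)
A = -16 (A = 8*(-2) = -16)
30*((-21 - 16)/(A + 0)) + E = 30*((-21 - 16)/(-16 + 0)) + 2804 = 30*(-37/(-16)) + 2804 = 30*(-37*(-1/16)) + 2804 = 30*(37/16) + 2804 = 555/8 + 2804 = 22987/8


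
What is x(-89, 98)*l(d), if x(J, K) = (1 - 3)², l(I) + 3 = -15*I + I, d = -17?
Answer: 940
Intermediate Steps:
l(I) = -3 - 14*I (l(I) = -3 + (-15*I + I) = -3 - 14*I)
x(J, K) = 4 (x(J, K) = (-2)² = 4)
x(-89, 98)*l(d) = 4*(-3 - 14*(-17)) = 4*(-3 + 238) = 4*235 = 940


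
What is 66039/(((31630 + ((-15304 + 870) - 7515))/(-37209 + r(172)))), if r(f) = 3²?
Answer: -818883600/3227 ≈ -2.5376e+5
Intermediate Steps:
r(f) = 9
66039/(((31630 + ((-15304 + 870) - 7515))/(-37209 + r(172)))) = 66039/(((31630 + ((-15304 + 870) - 7515))/(-37209 + 9))) = 66039/(((31630 + (-14434 - 7515))/(-37200))) = 66039/(((31630 - 21949)*(-1/37200))) = 66039/((9681*(-1/37200))) = 66039/(-3227/12400) = 66039*(-12400/3227) = -818883600/3227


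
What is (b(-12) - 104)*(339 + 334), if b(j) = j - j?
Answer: -69992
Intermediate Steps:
b(j) = 0
(b(-12) - 104)*(339 + 334) = (0 - 104)*(339 + 334) = -104*673 = -69992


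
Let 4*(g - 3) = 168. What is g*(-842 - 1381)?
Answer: -100035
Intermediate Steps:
g = 45 (g = 3 + (¼)*168 = 3 + 42 = 45)
g*(-842 - 1381) = 45*(-842 - 1381) = 45*(-2223) = -100035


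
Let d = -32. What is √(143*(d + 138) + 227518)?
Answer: 18*√749 ≈ 492.62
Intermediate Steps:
√(143*(d + 138) + 227518) = √(143*(-32 + 138) + 227518) = √(143*106 + 227518) = √(15158 + 227518) = √242676 = 18*√749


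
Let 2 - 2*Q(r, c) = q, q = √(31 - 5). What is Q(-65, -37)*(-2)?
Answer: -2 + √26 ≈ 3.0990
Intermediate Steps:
q = √26 ≈ 5.0990
Q(r, c) = 1 - √26/2
Q(-65, -37)*(-2) = (1 - √26/2)*(-2) = -2 + √26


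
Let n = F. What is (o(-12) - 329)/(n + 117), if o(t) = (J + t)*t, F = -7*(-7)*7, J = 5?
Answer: -49/92 ≈ -0.53261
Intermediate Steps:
F = 343 (F = 49*7 = 343)
o(t) = t*(5 + t) (o(t) = (5 + t)*t = t*(5 + t))
n = 343
(o(-12) - 329)/(n + 117) = (-12*(5 - 12) - 329)/(343 + 117) = (-12*(-7) - 329)/460 = (84 - 329)*(1/460) = -245*1/460 = -49/92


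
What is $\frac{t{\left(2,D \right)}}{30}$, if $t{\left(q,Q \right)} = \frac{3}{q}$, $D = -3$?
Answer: $\frac{1}{20} \approx 0.05$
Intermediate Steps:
$\frac{t{\left(2,D \right)}}{30} = \frac{3 \cdot \frac{1}{2}}{30} = \frac{1}{30} \cdot \frac{3}{2} = \frac{1}{20}$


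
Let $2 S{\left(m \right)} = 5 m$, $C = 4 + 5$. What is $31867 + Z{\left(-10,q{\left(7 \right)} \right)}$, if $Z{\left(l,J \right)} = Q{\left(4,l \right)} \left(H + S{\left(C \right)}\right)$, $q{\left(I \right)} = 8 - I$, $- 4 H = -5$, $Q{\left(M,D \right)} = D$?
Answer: $\frac{63259}{2} \approx 31630.0$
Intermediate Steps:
$C = 9$
$S{\left(m \right)} = \frac{5 m}{2}$
$H = \frac{5}{4}$ ($H = \left(- \frac{1}{4}\right) \left(-5\right) = \frac{5}{4} \approx 1.25$)
$Z{\left(l,J \right)} = \frac{95 l}{4}$ ($Z{\left(l,J \right)} = l \left(\frac{5}{4} + \frac{5}{2} \cdot 9\right) = l \left(\frac{5}{4} + \frac{45}{2}\right) = l \frac{95}{4} = \frac{95 l}{4}$)
$31867 + Z{\left(-10,q{\left(7 \right)} \right)} = 31867 + \frac{95}{4} \left(-10\right) = 31867 - \frac{475}{2} = \frac{63259}{2}$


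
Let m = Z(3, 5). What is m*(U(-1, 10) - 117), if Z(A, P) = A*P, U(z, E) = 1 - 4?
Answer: -1800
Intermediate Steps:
U(z, E) = -3
m = 15 (m = 3*5 = 15)
m*(U(-1, 10) - 117) = 15*(-3 - 117) = 15*(-120) = -1800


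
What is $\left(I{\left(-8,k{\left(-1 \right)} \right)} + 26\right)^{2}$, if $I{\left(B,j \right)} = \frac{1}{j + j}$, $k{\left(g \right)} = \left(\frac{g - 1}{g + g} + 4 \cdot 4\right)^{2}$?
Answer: $\frac{225870841}{334084} \approx 676.09$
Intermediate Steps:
$k{\left(g \right)} = \left(16 + \frac{-1 + g}{2 g}\right)^{2}$ ($k{\left(g \right)} = \left(\frac{-1 + g}{2 g} + 16\right)^{2} = \left(16 + \frac{-1 + g}{2 g}\right)^{2}$)
$I{\left(B,j \right)} = \frac{1}{2 j}$
$\left(I{\left(-8,k{\left(-1 \right)} \right)} + 26\right)^{2} = \left(\frac{1}{2 \frac{\left(-1 + 33 \left(-1\right)\right)^{2}}{4 \cdot 1}} + 26\right)^{2} = \left(\frac{1}{2 \cdot \frac{1}{4} \cdot 1 \left(-1 - 33\right)^{2}} + 26\right)^{2} = \left(\frac{1}{2 \cdot \frac{1}{4} \cdot 1 \left(-34\right)^{2}} + 26\right)^{2} = \left(\frac{1}{2 \cdot \frac{1}{4} \cdot 1 \cdot 1156} + 26\right)^{2} = \left(\frac{1}{2 \cdot 289} + 26\right)^{2} = \left(\frac{1}{2} \cdot \frac{1}{289} + 26\right)^{2} = \left(\frac{1}{578} + 26\right)^{2} = \left(\frac{15029}{578}\right)^{2} = \frac{225870841}{334084}$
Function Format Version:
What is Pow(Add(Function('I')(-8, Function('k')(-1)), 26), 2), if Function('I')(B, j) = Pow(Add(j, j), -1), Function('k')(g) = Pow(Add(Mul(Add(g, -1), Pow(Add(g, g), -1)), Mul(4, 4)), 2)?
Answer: Rational(225870841, 334084) ≈ 676.09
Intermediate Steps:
Function('k')(g) = Pow(Add(16, Mul(Rational(1, 2), Pow(g, -1), Add(-1, g))), 2) (Function('k')(g) = Pow(Add(Mul(Add(-1, g), Pow(Mul(2, g), -1)), 16), 2) = Pow(Add(Mul(Add(-1, g), Mul(Rational(1, 2), Pow(g, -1))), 16), 2) = Pow(Add(Mul(Rational(1, 2), Pow(g, -1), Add(-1, g)), 16), 2) = Pow(Add(16, Mul(Rational(1, 2), Pow(g, -1), Add(-1, g))), 2))
Function('I')(B, j) = Mul(Rational(1, 2), Pow(j, -1)) (Function('I')(B, j) = Pow(Mul(2, j), -1) = Mul(Rational(1, 2), Pow(j, -1)))
Pow(Add(Function('I')(-8, Function('k')(-1)), 26), 2) = Pow(Add(Mul(Rational(1, 2), Pow(Mul(Rational(1, 4), Pow(-1, -2), Pow(Add(-1, Mul(33, -1)), 2)), -1)), 26), 2) = Pow(Add(Mul(Rational(1, 2), Pow(Mul(Rational(1, 4), 1, Pow(Add(-1, -33), 2)), -1)), 26), 2) = Pow(Add(Mul(Rational(1, 2), Pow(Mul(Rational(1, 4), 1, Pow(-34, 2)), -1)), 26), 2) = Pow(Add(Mul(Rational(1, 2), Pow(Mul(Rational(1, 4), 1, 1156), -1)), 26), 2) = Pow(Add(Mul(Rational(1, 2), Pow(289, -1)), 26), 2) = Pow(Add(Mul(Rational(1, 2), Rational(1, 289)), 26), 2) = Pow(Add(Rational(1, 578), 26), 2) = Pow(Rational(15029, 578), 2) = Rational(225870841, 334084)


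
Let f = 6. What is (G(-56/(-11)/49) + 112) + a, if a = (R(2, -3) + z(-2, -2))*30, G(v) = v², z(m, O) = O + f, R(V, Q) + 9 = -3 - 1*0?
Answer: -758848/5929 ≈ -127.99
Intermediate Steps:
R(V, Q) = -12 (R(V, Q) = -9 + (-3 - 1*0) = -9 + (-3 + 0) = -9 - 3 = -12)
z(m, O) = 6 + O (z(m, O) = O + 6 = 6 + O)
a = -240 (a = (-12 + (6 - 2))*30 = (-12 + 4)*30 = -8*30 = -240)
(G(-56/(-11)/49) + 112) + a = ((-56/(-11)/49)² + 112) - 240 = ((-56*(-1/11)*(1/49))² + 112) - 240 = (((56/11)*(1/49))² + 112) - 240 = ((8/77)² + 112) - 240 = (64/5929 + 112) - 240 = 664112/5929 - 240 = -758848/5929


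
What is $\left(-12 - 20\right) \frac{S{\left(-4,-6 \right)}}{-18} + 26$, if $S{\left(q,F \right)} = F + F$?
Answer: $\frac{14}{3} \approx 4.6667$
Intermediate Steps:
$S{\left(q,F \right)} = 2 F$
$\left(-12 - 20\right) \frac{S{\left(-4,-6 \right)}}{-18} + 26 = \left(-12 - 20\right) \frac{2 \left(-6\right)}{-18} + 26 = - 32 \left(\left(-12\right) \left(- \frac{1}{18}\right)\right) + 26 = \left(-32\right) \frac{2}{3} + 26 = - \frac{64}{3} + 26 = \frac{14}{3}$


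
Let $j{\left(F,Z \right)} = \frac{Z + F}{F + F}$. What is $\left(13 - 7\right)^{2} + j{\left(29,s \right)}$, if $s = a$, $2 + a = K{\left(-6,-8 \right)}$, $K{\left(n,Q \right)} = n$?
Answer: $\frac{2109}{58} \approx 36.362$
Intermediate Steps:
$a = -8$ ($a = -2 - 6 = -8$)
$s = -8$
$j{\left(F,Z \right)} = \frac{F + Z}{2 F}$
$\left(13 - 7\right)^{2} + j{\left(29,s \right)} = \left(13 - 7\right)^{2} + \frac{29 - 8}{2 \cdot 29} = 6^{2} + \frac{1}{2} \cdot \frac{1}{29} \cdot 21 = 36 + \frac{21}{58} = \frac{2109}{58}$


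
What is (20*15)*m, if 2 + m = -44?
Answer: -13800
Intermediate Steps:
m = -46 (m = -2 - 44 = -46)
(20*15)*m = (20*15)*(-46) = 300*(-46) = -13800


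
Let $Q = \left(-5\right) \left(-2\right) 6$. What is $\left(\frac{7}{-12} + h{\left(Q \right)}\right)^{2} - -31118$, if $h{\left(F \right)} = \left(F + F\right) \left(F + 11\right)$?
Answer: $\frac{10456067281}{144} \approx 7.2612 \cdot 10^{7}$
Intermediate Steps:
$Q = 60$ ($Q = 10 \cdot 6 = 60$)
$h{\left(F \right)} = 2 F \left(11 + F\right)$
$\left(\frac{7}{-12} + h{\left(Q \right)}\right)^{2} - -31118 = \left(\frac{7}{-12} + 2 \cdot 60 \left(11 + 60\right)\right)^{2} - -31118 = \left(7 \left(- \frac{1}{12}\right) + 2 \cdot 60 \cdot 71\right)^{2} + 31118 = \left(- \frac{7}{12} + 8520\right)^{2} + 31118 = \left(\frac{102233}{12}\right)^{2} + 31118 = \frac{10451586289}{144} + 31118 = \frac{10456067281}{144}$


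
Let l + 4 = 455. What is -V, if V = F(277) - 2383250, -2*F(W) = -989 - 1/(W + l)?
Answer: 3469292007/1456 ≈ 2.3828e+6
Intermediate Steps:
l = 451 (l = -4 + 455 = 451)
F(W) = 989/2 + 1/(2*(451 + W)) (F(W) = -(-989 - 1/(W + 451))/2 = -(-989 - 1/(451 + W))/2 = 989/2 + 1/(2*(451 + W)))
V = -3469292007/1456 (V = (446040 + 989*277)/(2*(451 + 277)) - 2383250 = (½)*(446040 + 273953)/728 - 2383250 = (½)*(1/728)*719993 - 2383250 = 719993/1456 - 2383250 = -3469292007/1456 ≈ -2.3828e+6)
-V = -1*(-3469292007/1456) = 3469292007/1456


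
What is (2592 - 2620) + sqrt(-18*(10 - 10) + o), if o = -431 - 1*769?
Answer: -28 + 20*I*sqrt(3) ≈ -28.0 + 34.641*I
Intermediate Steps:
o = -1200 (o = -431 - 769 = -1200)
(2592 - 2620) + sqrt(-18*(10 - 10) + o) = (2592 - 2620) + sqrt(-18*(10 - 10) - 1200) = -28 + sqrt(-18*0 - 1200) = -28 + sqrt(0 - 1200) = -28 + sqrt(-1200) = -28 + 20*I*sqrt(3)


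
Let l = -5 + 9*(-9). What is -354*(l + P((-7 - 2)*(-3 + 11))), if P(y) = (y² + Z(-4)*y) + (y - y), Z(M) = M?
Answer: -1906644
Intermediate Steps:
l = -86 (l = -5 - 81 = -86)
P(y) = y² - 4*y (P(y) = (y² - 4*y) + (y - y) = (y² - 4*y) + 0 = y² - 4*y)
-354*(l + P((-7 - 2)*(-3 + 11))) = -354*(-86 + ((-7 - 2)*(-3 + 11))*(-4 + (-7 - 2)*(-3 + 11))) = -354*(-86 + (-9*8)*(-4 - 9*8)) = -354*(-86 - 72*(-4 - 72)) = -354*(-86 - 72*(-76)) = -354*(-86 + 5472) = -354*5386 = -1906644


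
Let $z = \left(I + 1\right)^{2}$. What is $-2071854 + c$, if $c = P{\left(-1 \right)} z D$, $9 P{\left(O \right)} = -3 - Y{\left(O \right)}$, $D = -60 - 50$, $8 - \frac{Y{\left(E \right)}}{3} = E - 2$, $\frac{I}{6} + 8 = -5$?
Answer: $536906$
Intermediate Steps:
$I = -78$ ($I = -48 + 6 \left(-5\right) = -48 - 30 = -78$)
$Y{\left(E \right)} = 30 - 3 E$ ($Y{\left(E \right)} = 24 - 3 \left(E - 2\right) = 24 - 3 \left(-2 + E\right) = 24 - \left(-6 + 3 E\right) = 30 - 3 E$)
$D = -110$
$z = 5929$ ($z = \left(-78 + 1\right)^{2} = \left(-77\right)^{2} = 5929$)
$P{\left(O \right)} = - \frac{11}{3} + \frac{O}{3}$ ($P{\left(O \right)} = \frac{-3 - \left(30 - 3 O\right)}{9} = \frac{-3 + \left(-30 + 3 O\right)}{9} = \frac{-33 + 3 O}{9} = - \frac{11}{3} + \frac{O}{3}$)
$c = 2608760$ ($c = \left(- \frac{11}{3} + \frac{1}{3} \left(-1\right)\right) 5929 \left(-110\right) = \left(- \frac{11}{3} - \frac{1}{3}\right) 5929 \left(-110\right) = \left(-4\right) 5929 \left(-110\right) = \left(-23716\right) \left(-110\right) = 2608760$)
$-2071854 + c = -2071854 + 2608760 = 536906$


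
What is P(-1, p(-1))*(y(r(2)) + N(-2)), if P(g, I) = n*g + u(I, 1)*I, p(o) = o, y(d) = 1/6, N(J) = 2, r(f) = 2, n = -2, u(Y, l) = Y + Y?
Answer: 26/3 ≈ 8.6667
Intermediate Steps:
u(Y, l) = 2*Y
y(d) = ⅙
P(g, I) = -2*g + 2*I² (P(g, I) = -2*g + (2*I)*I = -2*g + 2*I²)
P(-1, p(-1))*(y(r(2)) + N(-2)) = (-2*(-1) + 2*(-1)²)*(⅙ + 2) = (2 + 2*1)*(13/6) = (2 + 2)*(13/6) = 4*(13/6) = 26/3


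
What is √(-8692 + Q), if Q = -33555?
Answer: I*√42247 ≈ 205.54*I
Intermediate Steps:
√(-8692 + Q) = √(-8692 - 33555) = √(-42247) = I*√42247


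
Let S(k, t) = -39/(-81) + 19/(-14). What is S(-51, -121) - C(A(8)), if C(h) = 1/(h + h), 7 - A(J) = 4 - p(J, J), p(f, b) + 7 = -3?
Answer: -152/189 ≈ -0.80423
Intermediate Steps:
S(k, t) = -331/378 (S(k, t) = -39*(-1/81) + 19*(-1/14) = 13/27 - 19/14 = -331/378)
p(f, b) = -10 (p(f, b) = -7 - 3 = -10)
A(J) = -7 (A(J) = 7 - (4 - 1*(-10)) = 7 - (4 + 10) = 7 - 1*14 = 7 - 14 = -7)
C(h) = 1/(2*h)
S(-51, -121) - C(A(8)) = -331/378 - 1/(2*(-7)) = -331/378 - (-1)/(2*7) = -331/378 - 1*(-1/14) = -331/378 + 1/14 = -152/189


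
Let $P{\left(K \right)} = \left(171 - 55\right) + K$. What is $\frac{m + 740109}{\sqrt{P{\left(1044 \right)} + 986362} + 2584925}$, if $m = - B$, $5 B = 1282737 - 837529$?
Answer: $\frac{1682960398945}{6681836268103} - \frac{3255337 \sqrt{987522}}{33409181340515} \approx 0.25177$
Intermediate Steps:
$P{\left(K \right)} = 116 + K$
$B = \frac{445208}{5}$ ($B = \frac{1282737 - 837529}{5} = \frac{1}{5} \cdot 445208 = \frac{445208}{5} \approx 89042.0$)
$m = - \frac{445208}{5}$ ($m = \left(-1\right) \frac{445208}{5} = - \frac{445208}{5} \approx -89042.0$)
$\frac{m + 740109}{\sqrt{P{\left(1044 \right)} + 986362} + 2584925} = \frac{- \frac{445208}{5} + 740109}{\sqrt{\left(116 + 1044\right) + 986362} + 2584925} = \frac{3255337}{5 \left(\sqrt{1160 + 986362} + 2584925\right)} = \frac{3255337}{5 \left(\sqrt{987522} + 2584925\right)} = \frac{3255337}{5 \left(2584925 + \sqrt{987522}\right)}$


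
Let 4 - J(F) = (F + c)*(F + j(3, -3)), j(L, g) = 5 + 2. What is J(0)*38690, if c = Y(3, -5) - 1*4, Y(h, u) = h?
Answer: 425590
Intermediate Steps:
c = -1 (c = 3 - 1*4 = 3 - 4 = -1)
j(L, g) = 7
J(F) = 4 - (-1 + F)*(7 + F) (J(F) = 4 - (F - 1)*(F + 7) = 4 - (-1 + F)*(7 + F))
J(0)*38690 = (11 - 1*0**2 - 6*0)*38690 = (11 - 1*0 + 0)*38690 = (11 + 0 + 0)*38690 = 11*38690 = 425590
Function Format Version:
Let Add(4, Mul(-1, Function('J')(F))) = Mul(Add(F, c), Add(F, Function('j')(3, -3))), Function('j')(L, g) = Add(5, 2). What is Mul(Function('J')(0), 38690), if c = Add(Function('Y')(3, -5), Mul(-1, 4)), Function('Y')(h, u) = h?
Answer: 425590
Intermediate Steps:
c = -1 (c = Add(3, Mul(-1, 4)) = Add(3, -4) = -1)
Function('j')(L, g) = 7
Function('J')(F) = Add(4, Mul(-1, Add(-1, F), Add(7, F))) (Function('J')(F) = Add(4, Mul(-1, Mul(Add(F, -1), Add(F, 7)))) = Add(4, Mul(-1, Mul(Add(-1, F), Add(7, F)))) = Add(4, Mul(-1, Add(-1, F), Add(7, F))))
Mul(Function('J')(0), 38690) = Mul(Add(11, Mul(-1, Pow(0, 2)), Mul(-6, 0)), 38690) = Mul(Add(11, Mul(-1, 0), 0), 38690) = Mul(Add(11, 0, 0), 38690) = Mul(11, 38690) = 425590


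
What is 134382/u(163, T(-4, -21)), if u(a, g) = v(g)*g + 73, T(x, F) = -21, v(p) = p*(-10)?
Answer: -134382/4337 ≈ -30.985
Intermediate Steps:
v(p) = -10*p
u(a, g) = 73 - 10*g**2 (u(a, g) = (-10*g)*g + 73 = -10*g**2 + 73 = 73 - 10*g**2)
134382/u(163, T(-4, -21)) = 134382/(73 - 10*(-21)**2) = 134382/(73 - 10*441) = 134382/(73 - 4410) = 134382/(-4337) = 134382*(-1/4337) = -134382/4337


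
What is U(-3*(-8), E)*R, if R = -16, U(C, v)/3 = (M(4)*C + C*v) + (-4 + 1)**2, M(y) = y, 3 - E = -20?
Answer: -31536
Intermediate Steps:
E = 23 (E = 3 - 1*(-20) = 3 + 20 = 23)
U(C, v) = 27 + 12*C + 3*C*v (U(C, v) = 3*((4*C + C*v) + (-4 + 1)**2) = 3*((4*C + C*v) + (-3)**2) = 3*((4*C + C*v) + 9) = 3*(9 + 4*C + C*v) = 27 + 12*C + 3*C*v)
U(-3*(-8), E)*R = (27 + 12*(-3*(-8)) + 3*(-3*(-8))*23)*(-16) = (27 + 12*24 + 3*24*23)*(-16) = (27 + 288 + 1656)*(-16) = 1971*(-16) = -31536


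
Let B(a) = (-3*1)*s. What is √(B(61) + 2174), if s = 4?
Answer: √2162 ≈ 46.497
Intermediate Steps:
B(a) = -12 (B(a) = -3*1*4 = -3*4 = -12)
√(B(61) + 2174) = √(-12 + 2174) = √2162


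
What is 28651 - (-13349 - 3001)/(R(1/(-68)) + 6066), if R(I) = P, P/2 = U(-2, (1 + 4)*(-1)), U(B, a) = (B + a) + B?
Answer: 28882933/1008 ≈ 28654.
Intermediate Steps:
U(B, a) = a + 2*B
P = -18 (P = 2*((1 + 4)*(-1) + 2*(-2)) = 2*(5*(-1) - 4) = 2*(-5 - 4) = 2*(-9) = -18)
R(I) = -18
28651 - (-13349 - 3001)/(R(1/(-68)) + 6066) = 28651 - (-13349 - 3001)/(-18 + 6066) = 28651 - (-16350)/6048 = 28651 - 1*(-2725/1008) = 28651 + 2725/1008 = 28882933/1008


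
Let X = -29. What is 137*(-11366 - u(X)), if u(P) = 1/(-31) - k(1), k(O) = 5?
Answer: -48250030/31 ≈ -1.5565e+6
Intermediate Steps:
u(P) = -156/31 (u(P) = 1/(-31) - 1*5 = -1/31 - 5 = -156/31)
137*(-11366 - u(X)) = 137*(-11366 - 1*(-156/31)) = 137*(-11366 + 156/31) = 137*(-352190/31) = -48250030/31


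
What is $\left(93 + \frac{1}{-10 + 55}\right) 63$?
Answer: $\frac{29302}{5} \approx 5860.4$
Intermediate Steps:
$\left(93 + \frac{1}{-10 + 55}\right) 63 = \left(93 + \frac{1}{45}\right) 63 = \frac{4186}{45} \cdot 63 = \frac{29302}{5}$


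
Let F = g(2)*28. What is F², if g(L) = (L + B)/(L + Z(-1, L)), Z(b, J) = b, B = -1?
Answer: 784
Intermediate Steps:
g(L) = 1 (g(L) = (L - 1)/(L - 1) = (-1 + L)/(-1 + L) = 1)
F = 28 (F = 1*28 = 28)
F² = 28² = 784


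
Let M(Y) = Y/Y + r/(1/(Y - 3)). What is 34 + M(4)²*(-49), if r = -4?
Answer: -407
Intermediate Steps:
M(Y) = 13 - 4*Y (M(Y) = Y/Y - (-12 + 4*Y) = 1 - (-12 + 4*Y) = 1 - 4*(-3 + Y) = 1 + (12 - 4*Y) = 13 - 4*Y)
34 + M(4)²*(-49) = 34 + (13 - 4*4)²*(-49) = 34 + (13 - 16)²*(-49) = 34 + (-3)²*(-49) = 34 + 9*(-49) = 34 - 441 = -407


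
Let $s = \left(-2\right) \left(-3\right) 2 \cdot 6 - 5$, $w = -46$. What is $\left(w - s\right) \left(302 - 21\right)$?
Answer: $-31753$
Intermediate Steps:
$s = 67$ ($s = 6 \cdot 2 \cdot 6 - 5 = 12 \cdot 6 - 5 = 72 - 5 = 67$)
$\left(w - s\right) \left(302 - 21\right) = \left(-46 - 67\right) \left(302 - 21\right) = \left(-113\right) 281 = -31753$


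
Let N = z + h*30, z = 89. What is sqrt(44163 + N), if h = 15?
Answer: sqrt(44702) ≈ 211.43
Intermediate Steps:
N = 539 (N = 89 + 15*30 = 89 + 450 = 539)
sqrt(44163 + N) = sqrt(44163 + 539) = sqrt(44702)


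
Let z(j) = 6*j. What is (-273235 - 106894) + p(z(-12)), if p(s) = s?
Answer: -380201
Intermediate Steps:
(-273235 - 106894) + p(z(-12)) = (-273235 - 106894) + 6*(-12) = -380129 - 72 = -380201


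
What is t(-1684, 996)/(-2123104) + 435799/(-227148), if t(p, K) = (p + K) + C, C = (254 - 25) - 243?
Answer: -115635892775/60282353424 ≈ -1.9182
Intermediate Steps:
C = -14 (C = 229 - 243 = -14)
t(p, K) = -14 + K + p (t(p, K) = (p + K) - 14 = (K + p) - 14 = -14 + K + p)
t(-1684, 996)/(-2123104) + 435799/(-227148) = (-14 + 996 - 1684)/(-2123104) + 435799/(-227148) = -702*(-1/2123104) + 435799*(-1/227148) = 351/1061552 - 435799/227148 = -115635892775/60282353424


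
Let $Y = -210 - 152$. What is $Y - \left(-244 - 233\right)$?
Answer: $115$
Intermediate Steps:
$Y = -362$
$Y - \left(-244 - 233\right) = -362 - \left(-244 - 233\right) = -362 - -477 = -362 + 477 = 115$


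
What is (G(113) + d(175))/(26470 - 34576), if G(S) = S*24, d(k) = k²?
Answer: -33337/8106 ≈ -4.1126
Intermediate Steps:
G(S) = 24*S
(G(113) + d(175))/(26470 - 34576) = (24*113 + 175²)/(26470 - 34576) = (2712 + 30625)/(-8106) = 33337*(-1/8106) = -33337/8106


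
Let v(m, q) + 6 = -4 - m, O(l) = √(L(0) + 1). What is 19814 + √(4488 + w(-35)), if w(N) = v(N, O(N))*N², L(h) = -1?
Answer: 19814 + √35113 ≈ 20001.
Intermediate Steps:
O(l) = 0 (O(l) = √(-1 + 1) = √0 = 0)
v(m, q) = -10 - m (v(m, q) = -6 + (-4 - m) = -10 - m)
w(N) = N²*(-10 - N) (w(N) = (-10 - N)*N² = N²*(-10 - N))
19814 + √(4488 + w(-35)) = 19814 + √(4488 + (-35)²*(-10 - 1*(-35))) = 19814 + √(4488 + 1225*(-10 + 35)) = 19814 + √(4488 + 1225*25) = 19814 + √(4488 + 30625) = 19814 + √35113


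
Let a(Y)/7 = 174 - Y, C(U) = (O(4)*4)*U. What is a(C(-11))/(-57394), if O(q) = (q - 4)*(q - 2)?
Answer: -609/28697 ≈ -0.021222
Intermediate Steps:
O(q) = (-4 + q)*(-2 + q)
C(U) = 0 (C(U) = ((8 + 4² - 6*4)*4)*U = ((8 + 16 - 24)*4)*U = (0*4)*U = 0*U = 0)
a(Y) = 1218 - 7*Y (a(Y) = 7*(174 - Y) = 1218 - 7*Y)
a(C(-11))/(-57394) = (1218 - 7*0)/(-57394) = (1218 + 0)*(-1/57394) = 1218*(-1/57394) = -609/28697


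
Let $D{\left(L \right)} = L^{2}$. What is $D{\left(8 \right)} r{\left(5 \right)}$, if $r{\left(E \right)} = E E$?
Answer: $1600$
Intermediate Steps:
$r{\left(E \right)} = E^{2}$
$D{\left(8 \right)} r{\left(5 \right)} = 8^{2} \cdot 5^{2} = 64 \cdot 25 = 1600$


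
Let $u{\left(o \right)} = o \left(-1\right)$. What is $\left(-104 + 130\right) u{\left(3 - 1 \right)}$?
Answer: $-52$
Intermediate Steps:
$u{\left(o \right)} = - o$
$\left(-104 + 130\right) u{\left(3 - 1 \right)} = \left(-104 + 130\right) \left(- (3 - 1)\right) = 26 \left(- (3 - 1)\right) = 26 \left(\left(-1\right) 2\right) = 26 \left(-2\right) = -52$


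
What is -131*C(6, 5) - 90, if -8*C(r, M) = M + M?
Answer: 295/4 ≈ 73.750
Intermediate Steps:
C(r, M) = -M/4 (C(r, M) = -(M + M)/8 = -M/4)
-131*C(6, 5) - 90 = -(-131)*5/4 - 90 = -131*(-5/4) - 90 = 655/4 - 90 = 295/4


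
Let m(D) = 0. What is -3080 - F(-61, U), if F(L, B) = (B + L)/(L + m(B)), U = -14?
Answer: -187955/61 ≈ -3081.2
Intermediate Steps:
F(L, B) = (B + L)/L (F(L, B) = (B + L)/(L + 0) = (B + L)/L)
-3080 - F(-61, U) = -3080 - (-14 - 61)/(-61) = -3080 - (-1)*(-75)/61 = -3080 - 1*75/61 = -3080 - 75/61 = -187955/61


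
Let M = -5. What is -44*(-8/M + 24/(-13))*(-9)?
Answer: -6336/65 ≈ -97.477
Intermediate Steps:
-44*(-8/M + 24/(-13))*(-9) = -44*(-8/(-5) + 24/(-13))*(-9) = -44*(-8*(-⅕) + 24*(-1/13))*(-9) = -44*(8/5 - 24/13)*(-9) = -44*(-16/65)*(-9) = (704/65)*(-9) = -6336/65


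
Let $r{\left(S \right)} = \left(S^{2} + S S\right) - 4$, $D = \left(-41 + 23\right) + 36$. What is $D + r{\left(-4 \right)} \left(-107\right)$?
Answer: $-2978$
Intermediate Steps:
$D = 18$ ($D = -18 + 36 = 18$)
$r{\left(S \right)} = -4 + 2 S^{2}$ ($r{\left(S \right)} = \left(S^{2} + S^{2}\right) - 4 = 2 S^{2} - 4 = -4 + 2 S^{2}$)
$D + r{\left(-4 \right)} \left(-107\right) = 18 + \left(-4 + 2 \left(-4\right)^{2}\right) \left(-107\right) = 18 + \left(-4 + 2 \cdot 16\right) \left(-107\right) = 18 + \left(-4 + 32\right) \left(-107\right) = 18 + 28 \left(-107\right) = 18 - 2996 = -2978$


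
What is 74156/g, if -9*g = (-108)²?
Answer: -18539/324 ≈ -57.219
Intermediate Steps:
g = -1296 (g = -⅑*(-108)² = -⅑*11664 = -1296)
74156/g = 74156/(-1296) = 74156*(-1/1296) = -18539/324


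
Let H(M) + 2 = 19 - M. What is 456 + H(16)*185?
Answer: 641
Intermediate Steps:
H(M) = 17 - M (H(M) = -2 + (19 - M) = 17 - M)
456 + H(16)*185 = 456 + (17 - 1*16)*185 = 456 + (17 - 16)*185 = 456 + 1*185 = 456 + 185 = 641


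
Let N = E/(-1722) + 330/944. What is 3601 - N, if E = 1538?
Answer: 1463638495/406392 ≈ 3601.5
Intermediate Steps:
N = -220903/406392 (N = 1538/(-1722) + 330/944 = 1538*(-1/1722) + 330*(1/944) = -769/861 + 165/472 = -220903/406392 ≈ -0.54357)
3601 - N = 3601 - 1*(-220903/406392) = 3601 + 220903/406392 = 1463638495/406392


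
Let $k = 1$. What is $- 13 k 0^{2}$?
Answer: $0$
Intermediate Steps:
$- 13 k 0^{2} = \left(-13\right) 1 \cdot 0^{2} = \left(-13\right) 0 = 0$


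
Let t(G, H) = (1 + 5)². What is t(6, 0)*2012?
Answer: 72432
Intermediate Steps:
t(G, H) = 36 (t(G, H) = 6² = 36)
t(6, 0)*2012 = 36*2012 = 72432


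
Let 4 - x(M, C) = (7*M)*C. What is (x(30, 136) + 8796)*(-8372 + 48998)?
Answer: -802769760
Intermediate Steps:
x(M, C) = 4 - 7*C*M (x(M, C) = 4 - 7*M*C = 4 - 7*C*M)
(x(30, 136) + 8796)*(-8372 + 48998) = ((4 - 7*136*30) + 8796)*(-8372 + 48998) = ((4 - 28560) + 8796)*40626 = (-28556 + 8796)*40626 = -19760*40626 = -802769760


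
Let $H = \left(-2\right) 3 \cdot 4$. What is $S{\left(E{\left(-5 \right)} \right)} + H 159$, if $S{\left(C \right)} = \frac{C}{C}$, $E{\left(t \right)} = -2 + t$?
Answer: $-3815$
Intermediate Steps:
$H = -24$ ($H = \left(-6\right) 4 = -24$)
$S{\left(C \right)} = 1$
$S{\left(E{\left(-5 \right)} \right)} + H 159 = 1 - 3816 = -3815$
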